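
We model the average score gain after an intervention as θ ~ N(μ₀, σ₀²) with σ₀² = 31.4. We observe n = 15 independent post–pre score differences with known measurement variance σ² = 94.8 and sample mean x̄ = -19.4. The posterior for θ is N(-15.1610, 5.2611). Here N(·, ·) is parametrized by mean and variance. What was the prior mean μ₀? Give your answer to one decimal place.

With known observation variance, the Normal–Normal posterior has precision τ_n = τ₀ + n/σ² and mean μ_n = (τ₀μ₀ + (n/σ²)x̄)/τ_n.
Here τ₀ = 1/31.4 = 0.031847 and τ_data = 15/94.8 = 0.158228, so τ_n = 0.190075.
Rearranging for μ₀: μ₀ = (μ_n·τ_n − τ_data·x̄)/τ₀ = (-15.1610·0.190075 − 0.158228·-19.4) / 0.031847 = 0.187896/0.031847 ≈ 5.9.

μ₀ = 5.9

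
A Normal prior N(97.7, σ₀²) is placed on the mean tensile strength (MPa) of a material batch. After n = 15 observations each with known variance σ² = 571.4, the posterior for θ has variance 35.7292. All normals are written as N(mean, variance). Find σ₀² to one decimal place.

Posterior precision equals prior precision plus data precision: 1/σ_n² = 1/σ₀² + n/σ².
So 1/σ₀² = 1/35.7292 − 15/571.4 = 0.027988 − 0.026251 = 0.001737.
Hence σ₀² = 1/0.001737 ≈ 575.7.

σ₀² = 575.7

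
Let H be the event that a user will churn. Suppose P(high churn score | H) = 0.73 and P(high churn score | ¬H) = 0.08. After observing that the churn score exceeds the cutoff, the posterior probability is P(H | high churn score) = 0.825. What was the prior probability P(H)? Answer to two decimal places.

Bayes' rule in odds form gives O(H|E) = O(H)·[P(E|H)/P(E|¬H)], hence O(H) = O(H|E)/LR.
Posterior odds = 0.825/(1−0.825) = 4.7143. LR = 0.73/0.08 = 9.1250.
Prior odds = 4.7143/9.1250 = 0.5166, so P(H) = 0.5166/(1+0.5166) ≈ 0.34.

P(H) = 0.34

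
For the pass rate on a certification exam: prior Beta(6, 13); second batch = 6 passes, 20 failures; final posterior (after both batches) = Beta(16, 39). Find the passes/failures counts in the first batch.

Because Beta–binomial updating is additive in the counts, the combined data contributed (α_post−α_prior, β_post−β_prior) successes and failures.
Total across both batches: 16−6=10 passes, 39−13=26 failures.
Subtract the second batch: 10−6=4 passes and 26−20=6 failures.

4 passes and 6 failures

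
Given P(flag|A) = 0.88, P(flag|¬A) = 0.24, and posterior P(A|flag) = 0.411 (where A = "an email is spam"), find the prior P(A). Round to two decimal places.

Bayes' rule in odds form gives O(A|E) = O(A)·[P(E|A)/P(E|¬A)], hence O(A) = O(A|E)/LR.
Posterior odds = 0.411/(1−0.411) = 0.6978. LR = 0.88/0.24 = 3.6667.
Prior odds = 0.6978/3.6667 = 0.1903, so P(A) = 0.1903/(1+0.1903) ≈ 0.16.

P(A) = 0.16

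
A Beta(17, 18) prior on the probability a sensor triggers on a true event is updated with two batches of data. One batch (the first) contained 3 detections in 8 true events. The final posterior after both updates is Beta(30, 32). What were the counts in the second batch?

Because Beta–binomial updating is additive in the counts, the combined data contributed (α_post−α_prior, β_post−β_prior) successes and failures.
Total across both batches: 30−17=13 detections, 32−18=14 misses.
Subtract the first batch: 13−3=10 detections and 14−5=9 misses.

10 detections and 9 misses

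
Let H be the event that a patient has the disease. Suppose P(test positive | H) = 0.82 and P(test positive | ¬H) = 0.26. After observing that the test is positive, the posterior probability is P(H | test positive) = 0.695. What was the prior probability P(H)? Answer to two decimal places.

Bayes' rule in odds form gives O(H|E) = O(H)·[P(E|H)/P(E|¬H)], hence O(H) = O(H|E)/LR.
Posterior odds = 0.695/(1−0.695) = 2.2787. LR = 0.82/0.26 = 3.1538.
Prior odds = 2.2787/3.1538 = 0.7225, so P(H) = 0.7225/(1+0.7225) ≈ 0.42.

P(H) = 0.42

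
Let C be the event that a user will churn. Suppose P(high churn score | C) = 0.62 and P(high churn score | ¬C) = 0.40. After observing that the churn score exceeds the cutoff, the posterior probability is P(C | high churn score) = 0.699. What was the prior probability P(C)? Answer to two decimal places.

In odds form, posterior odds = prior odds × likelihood ratio, so prior odds = posterior odds ÷ LR.
Posterior odds = 0.699/(1−0.699) = 2.3223. LR = 0.62/0.40 = 1.5500.
Prior odds = 2.3223/1.5500 = 1.4983, so P(C) = 1.4983/(1+1.4983) ≈ 0.60.

P(C) = 0.60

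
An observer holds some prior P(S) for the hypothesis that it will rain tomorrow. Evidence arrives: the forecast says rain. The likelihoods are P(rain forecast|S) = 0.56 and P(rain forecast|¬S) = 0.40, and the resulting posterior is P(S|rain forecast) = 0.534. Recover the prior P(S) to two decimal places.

Bayes' rule in odds form gives O(S|E) = O(S)·[P(E|S)/P(E|¬S)], hence O(S) = O(S|E)/LR.
Posterior odds = 0.534/(1−0.534) = 1.1459. LR = 0.56/0.40 = 1.4000.
Prior odds = 1.1459/1.4000 = 0.8185, so P(S) = 0.8185/(1+0.8185) ≈ 0.45.

P(S) = 0.45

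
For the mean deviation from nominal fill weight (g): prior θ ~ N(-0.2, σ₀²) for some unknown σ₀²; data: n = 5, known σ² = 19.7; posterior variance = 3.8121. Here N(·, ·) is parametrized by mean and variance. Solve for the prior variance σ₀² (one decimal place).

σ₀² = 117.4

For the Normal–Normal model with known σ², precisions add: τ_n = τ₀ + n/σ².
So 1/σ₀² = 1/3.8121 − 5/19.7 = 0.262323 − 0.253807 = 0.008516.
Hence σ₀² = 1/0.008516 ≈ 117.4.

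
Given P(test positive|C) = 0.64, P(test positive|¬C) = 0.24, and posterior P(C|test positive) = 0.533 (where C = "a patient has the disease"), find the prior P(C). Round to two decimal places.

In odds form, posterior odds = prior odds × likelihood ratio, so prior odds = posterior odds ÷ LR.
Posterior odds = 0.533/(1−0.533) = 1.1413. LR = 0.64/0.24 = 2.6667.
Prior odds = 1.1413/2.6667 = 0.4280, so P(C) = 0.4280/(1+0.4280) ≈ 0.30.

P(C) = 0.30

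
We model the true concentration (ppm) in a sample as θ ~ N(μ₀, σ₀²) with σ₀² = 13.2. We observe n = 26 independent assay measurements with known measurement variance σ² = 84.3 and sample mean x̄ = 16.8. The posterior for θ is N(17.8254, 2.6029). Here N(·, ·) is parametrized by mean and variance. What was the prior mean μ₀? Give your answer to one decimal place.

With known observation variance, the Normal–Normal posterior has precision τ_n = τ₀ + n/σ² and mean μ_n = (τ₀μ₀ + (n/σ²)x̄)/τ_n.
Here τ₀ = 1/13.2 = 0.075758 and τ_data = 26/84.3 = 0.308422, so τ_n = 0.384180.
Rearranging for μ₀: μ₀ = (μ_n·τ_n − τ_data·x̄)/τ₀ = (17.8254·0.384180 − 0.308422·16.8) / 0.075758 = 1.666673/0.075758 ≈ 22.0.

μ₀ = 22.0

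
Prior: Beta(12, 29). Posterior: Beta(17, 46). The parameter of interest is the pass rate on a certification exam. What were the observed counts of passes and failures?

Beta is conjugate to the binomial likelihood: posterior = Beta(α+s, β+f).
Match parameters: s=17−12=5, f=46−29=17.

5 passes and 17 failures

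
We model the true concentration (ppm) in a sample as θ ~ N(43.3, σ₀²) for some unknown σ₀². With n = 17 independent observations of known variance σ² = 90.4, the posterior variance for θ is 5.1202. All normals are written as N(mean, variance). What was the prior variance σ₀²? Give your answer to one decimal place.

Posterior precision equals prior precision plus data precision: 1/σ_n² = 1/σ₀² + n/σ².
So 1/σ₀² = 1/5.1202 − 17/90.4 = 0.195305 − 0.188053 = 0.007252.
Hence σ₀² = 1/0.007252 ≈ 137.9.

σ₀² = 137.9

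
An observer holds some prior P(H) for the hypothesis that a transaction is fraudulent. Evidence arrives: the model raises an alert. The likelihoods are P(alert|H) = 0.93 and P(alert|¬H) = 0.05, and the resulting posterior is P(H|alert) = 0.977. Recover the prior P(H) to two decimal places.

In odds form, posterior odds = prior odds × likelihood ratio, so prior odds = posterior odds ÷ LR.
Posterior odds = 0.977/(1−0.977) = 42.4783. LR = 0.93/0.05 = 18.6000.
Prior odds = 42.4783/18.6000 = 2.2838, so P(H) = 2.2838/(1+2.2838) ≈ 0.70.

P(H) = 0.70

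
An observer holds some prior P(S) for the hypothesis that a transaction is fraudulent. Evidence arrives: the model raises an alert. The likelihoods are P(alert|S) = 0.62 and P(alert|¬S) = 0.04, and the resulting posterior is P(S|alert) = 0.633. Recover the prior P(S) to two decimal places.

In odds form, posterior odds = prior odds × likelihood ratio, so prior odds = posterior odds ÷ LR.
Posterior odds = 0.633/(1−0.633) = 1.7248. LR = 0.62/0.04 = 15.5000.
Prior odds = 1.7248/15.5000 = 0.1113, so P(S) = 0.1113/(1+0.1113) ≈ 0.10.

P(S) = 0.10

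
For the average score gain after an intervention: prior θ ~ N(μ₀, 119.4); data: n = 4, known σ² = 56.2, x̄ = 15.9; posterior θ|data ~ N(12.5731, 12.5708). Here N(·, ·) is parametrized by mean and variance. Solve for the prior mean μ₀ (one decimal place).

μ₀ = -15.7

The posterior mean is a precision-weighted average: μ_n = (τ₀μ₀ + τ_data·x̄)/(τ₀+τ_data), with τ₀=1/σ₀² and τ_data=n/σ².
Here τ₀ = 1/119.4 = 0.008375 and τ_data = 4/56.2 = 0.071174, so τ_n = 0.079549.
Rearranging for μ₀: μ₀ = (μ_n·τ_n − τ_data·x̄)/τ₀ = (12.5731·0.079549 − 0.071174·15.9) / 0.008375 = -0.131489/0.008375 ≈ -15.7.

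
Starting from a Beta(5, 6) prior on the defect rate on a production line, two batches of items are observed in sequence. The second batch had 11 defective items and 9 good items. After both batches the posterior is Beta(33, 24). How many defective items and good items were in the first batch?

Because Beta–binomial updating is additive in the counts, the combined data contributed (α_post−α_prior, β_post−β_prior) successes and failures.
Total across both batches: 33−5=28 defective items, 24−6=18 good items.
Subtract the second batch: 28−11=17 defective items and 18−9=9 good items.

17 defective items and 9 good items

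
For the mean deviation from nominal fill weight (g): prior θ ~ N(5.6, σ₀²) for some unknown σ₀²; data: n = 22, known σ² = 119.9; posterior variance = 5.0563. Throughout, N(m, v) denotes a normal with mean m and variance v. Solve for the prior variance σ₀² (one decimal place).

Posterior precision equals prior precision plus data precision: 1/σ_n² = 1/σ₀² + n/σ².
So 1/σ₀² = 1/5.0563 − 22/119.9 = 0.197773 − 0.183486 = 0.014287.
Hence σ₀² = 1/0.014287 ≈ 70.0.

σ₀² = 70.0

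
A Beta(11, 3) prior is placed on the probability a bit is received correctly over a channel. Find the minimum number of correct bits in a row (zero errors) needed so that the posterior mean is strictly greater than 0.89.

After k correct bits and 0 errors the posterior is Beta(11+k, 3), with mean (11+k)/(11+3+k).
Set (11+k)/(14+k) > 0.89 and solve: k > (0.89·14 − 11)/(1 − 0.89) = 13.273.
The smallest integer exceeding 13.273 is 14, and checking k=14: (25)/(28) = 0.8929 > 0.89.

k = 14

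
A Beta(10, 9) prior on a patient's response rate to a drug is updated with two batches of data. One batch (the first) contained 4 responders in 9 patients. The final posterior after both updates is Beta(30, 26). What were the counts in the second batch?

Because Beta–binomial updating is additive in the counts, the combined data contributed (α_post−α_prior, β_post−β_prior) successes and failures.
Total across both batches: 30−10=20 responders, 26−9=17 non-responders.
Subtract the first batch: 20−4=16 responders and 17−5=12 non-responders.

16 responders and 12 non-responders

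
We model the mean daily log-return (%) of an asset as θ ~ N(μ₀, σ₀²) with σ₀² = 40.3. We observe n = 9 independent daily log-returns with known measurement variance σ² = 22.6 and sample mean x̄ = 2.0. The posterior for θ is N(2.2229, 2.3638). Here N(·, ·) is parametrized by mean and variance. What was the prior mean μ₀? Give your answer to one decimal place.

With known observation variance, the Normal–Normal posterior has precision τ_n = τ₀ + n/σ² and mean μ_n = (τ₀μ₀ + (n/σ²)x̄)/τ_n.
Here τ₀ = 1/40.3 = 0.024814 and τ_data = 9/22.6 = 0.398230, so τ_n = 0.423044.
Rearranging for μ₀: μ₀ = (μ_n·τ_n − τ_data·x̄)/τ₀ = (2.2229·0.423044 − 0.398230·2.0) / 0.024814 = 0.143925/0.024814 ≈ 5.8.

μ₀ = 5.8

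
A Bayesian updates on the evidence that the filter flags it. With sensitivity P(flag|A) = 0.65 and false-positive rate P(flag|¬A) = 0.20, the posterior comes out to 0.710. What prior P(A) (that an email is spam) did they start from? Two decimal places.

P(A) = 0.43

In odds form, posterior odds = prior odds × likelihood ratio, so prior odds = posterior odds ÷ LR.
Posterior odds = 0.710/(1−0.710) = 2.4483. LR = 0.65/0.20 = 3.2500.
Prior odds = 2.4483/3.2500 = 0.7533, so P(A) = 0.7533/(1+0.7533) ≈ 0.43.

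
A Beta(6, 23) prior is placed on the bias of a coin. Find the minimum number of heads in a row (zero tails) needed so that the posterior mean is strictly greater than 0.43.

k = 12

After k heads and 0 tails the posterior is Beta(6+k, 23), with mean (6+k)/(6+23+k).
Set (6+k)/(29+k) > 0.43 and solve: k > (0.43·29 − 6)/(1 − 0.43) = 11.351.
The smallest integer exceeding 11.351 is 12.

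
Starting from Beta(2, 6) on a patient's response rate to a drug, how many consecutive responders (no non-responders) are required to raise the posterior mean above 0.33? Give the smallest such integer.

After k responders and 0 non-responders the posterior is Beta(2+k, 6), with mean (2+k)/(2+6+k).
Set (2+k)/(8+k) > 0.33 and solve: k > (0.33·8 − 2)/(1 − 0.33) = 0.955.
The smallest integer exceeding 0.955 is 1.

k = 1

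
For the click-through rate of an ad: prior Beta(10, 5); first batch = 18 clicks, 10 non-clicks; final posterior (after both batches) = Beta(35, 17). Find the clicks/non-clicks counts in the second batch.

Sequential conjugate updates are equivalent to a single update on the pooled data, so total successes = posterior α − prior α and total failures = posterior β − prior β.
Total across both batches: 35−10=25 clicks, 17−5=12 non-clicks.
Subtract the first batch: 25−18=7 clicks and 12−10=2 non-clicks.

7 clicks and 2 non-clicks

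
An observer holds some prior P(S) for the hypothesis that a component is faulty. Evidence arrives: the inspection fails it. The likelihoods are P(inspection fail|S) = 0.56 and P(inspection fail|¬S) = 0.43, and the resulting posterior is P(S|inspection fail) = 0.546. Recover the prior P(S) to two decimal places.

P(S) = 0.48

In odds form, posterior odds = prior odds × likelihood ratio, so prior odds = posterior odds ÷ LR.
Posterior odds = 0.546/(1−0.546) = 1.2026. LR = 0.56/0.43 = 1.3023.
Prior odds = 1.2026/1.3023 = 0.9234, so P(S) = 0.9234/(1+0.9234) ≈ 0.48.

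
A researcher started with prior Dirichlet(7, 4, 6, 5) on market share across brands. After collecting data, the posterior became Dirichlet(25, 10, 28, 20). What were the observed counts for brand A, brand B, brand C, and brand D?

For a Dirichlet(α) prior with multinomial counts c, the posterior is Dirichlet(α + c) componentwise.
Counts are posterior − prior componentwise: 25−7=18, 10−4=6, 28−6=22, 20−5=15.

counts (18, 6, 22, 15)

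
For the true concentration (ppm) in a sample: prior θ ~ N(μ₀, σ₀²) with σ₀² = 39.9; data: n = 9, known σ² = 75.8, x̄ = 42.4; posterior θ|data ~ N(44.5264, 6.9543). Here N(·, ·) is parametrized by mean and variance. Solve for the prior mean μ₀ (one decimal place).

The posterior mean is a precision-weighted average: μ_n = (τ₀μ₀ + τ_data·x̄)/(τ₀+τ_data), with τ₀=1/σ₀² and τ_data=n/σ².
Here τ₀ = 1/39.9 = 0.025063 and τ_data = 9/75.8 = 0.118734, so τ_n = 0.143797.
Rearranging for μ₀: μ₀ = (μ_n·τ_n − τ_data·x̄)/τ₀ = (44.5264·0.143797 − 0.118734·42.4) / 0.025063 = 1.368441/0.025063 ≈ 54.6.

μ₀ = 54.6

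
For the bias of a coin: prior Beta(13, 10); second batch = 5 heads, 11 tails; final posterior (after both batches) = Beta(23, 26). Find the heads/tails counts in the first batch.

5 heads and 5 tails

Because Beta–binomial updating is additive in the counts, the combined data contributed (α_post−α_prior, β_post−β_prior) successes and failures.
Total across both batches: 23−13=10 heads, 26−10=16 tails.
Subtract the second batch: 10−5=5 heads and 16−11=5 tails.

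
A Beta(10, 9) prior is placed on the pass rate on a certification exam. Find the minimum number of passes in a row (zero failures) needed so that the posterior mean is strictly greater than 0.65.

After k passes and 0 failures the posterior is Beta(10+k, 9), with mean (10+k)/(10+9+k).
Set (10+k)/(19+k) > 0.65 and solve: k > (0.65·19 − 10)/(1 − 0.65) = 6.714.
The smallest integer exceeding 6.714 is 7, and checking k=7: (17)/(26) = 0.6538 > 0.65.

k = 7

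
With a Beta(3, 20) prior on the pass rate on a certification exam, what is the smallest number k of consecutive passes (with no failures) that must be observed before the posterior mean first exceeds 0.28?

k = 5

After k passes and 0 failures the posterior is Beta(3+k, 20), with mean (3+k)/(3+20+k).
Set (3+k)/(23+k) > 0.28 and solve: k > (0.28·23 − 3)/(1 − 0.28) = 4.778.
The smallest integer exceeding 4.778 is 5, and checking k=5: (8)/(28) = 0.2857 > 0.28.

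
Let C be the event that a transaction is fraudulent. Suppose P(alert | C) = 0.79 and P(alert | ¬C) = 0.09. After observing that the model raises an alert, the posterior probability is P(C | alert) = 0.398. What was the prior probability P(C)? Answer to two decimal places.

Bayes' rule in odds form gives O(C|E) = O(C)·[P(E|C)/P(E|¬C)], hence O(C) = O(C|E)/LR.
Posterior odds = 0.398/(1−0.398) = 0.6611. LR = 0.79/0.09 = 8.7778.
Prior odds = 0.6611/8.7778 = 0.0753, so P(C) = 0.0753/(1+0.0753) ≈ 0.07.

P(C) = 0.07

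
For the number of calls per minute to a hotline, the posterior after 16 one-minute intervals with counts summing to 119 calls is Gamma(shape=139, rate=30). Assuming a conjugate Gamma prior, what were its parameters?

Gamma–Poisson conjugacy: posterior shape = α + Σxᵢ, posterior rate = β + n.
So α = 139 − 119 = 20 and β = 30 − 16 = 14.

Gamma(shape=20, rate=14)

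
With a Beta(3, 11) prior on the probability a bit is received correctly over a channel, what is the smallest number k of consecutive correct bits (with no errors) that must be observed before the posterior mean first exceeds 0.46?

k = 7

After k correct bits and 0 errors the posterior is Beta(3+k, 11), with mean (3+k)/(3+11+k).
Set (3+k)/(14+k) > 0.46 and solve: k > (0.46·14 − 3)/(1 − 0.46) = 6.370.
The smallest integer exceeding 6.370 is 7, and checking k=7: (10)/(21) = 0.4762 > 0.46.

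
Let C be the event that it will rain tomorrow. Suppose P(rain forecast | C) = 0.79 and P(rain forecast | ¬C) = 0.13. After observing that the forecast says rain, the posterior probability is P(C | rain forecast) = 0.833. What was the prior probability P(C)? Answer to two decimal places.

P(C) = 0.45

In odds form, posterior odds = prior odds × likelihood ratio, so prior odds = posterior odds ÷ LR.
Posterior odds = 0.833/(1−0.833) = 4.9880. LR = 0.79/0.13 = 6.0769.
Prior odds = 4.9880/6.0769 = 0.8208, so P(C) = 0.8208/(1+0.8208) ≈ 0.45.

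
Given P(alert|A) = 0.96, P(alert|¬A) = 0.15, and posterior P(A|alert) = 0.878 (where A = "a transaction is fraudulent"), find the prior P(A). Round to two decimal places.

Bayes' rule in odds form gives O(A|E) = O(A)·[P(E|A)/P(E|¬A)], hence O(A) = O(A|E)/LR.
Posterior odds = 0.878/(1−0.878) = 7.1967. LR = 0.96/0.15 = 6.4000.
Prior odds = 7.1967/6.4000 = 1.1245, so P(A) = 1.1245/(1+1.1245) ≈ 0.53.

P(A) = 0.53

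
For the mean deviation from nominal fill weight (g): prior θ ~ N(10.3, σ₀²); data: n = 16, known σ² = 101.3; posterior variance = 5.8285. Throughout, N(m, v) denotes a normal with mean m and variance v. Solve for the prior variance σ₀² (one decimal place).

Posterior precision equals prior precision plus data precision: 1/σ_n² = 1/σ₀² + n/σ².
So 1/σ₀² = 1/5.8285 − 16/101.3 = 0.171571 − 0.157947 = 0.013624.
Hence σ₀² = 1/0.013624 ≈ 73.4.

σ₀² = 73.4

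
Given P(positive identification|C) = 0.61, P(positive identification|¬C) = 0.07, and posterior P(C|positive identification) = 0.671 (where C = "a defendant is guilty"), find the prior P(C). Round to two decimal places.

In odds form, posterior odds = prior odds × likelihood ratio, so prior odds = posterior odds ÷ LR.
Posterior odds = 0.671/(1−0.671) = 2.0395. LR = 0.61/0.07 = 8.7143.
Prior odds = 2.0395/8.7143 = 0.2340, so P(C) = 0.2340/(1+0.2340) ≈ 0.19.

P(C) = 0.19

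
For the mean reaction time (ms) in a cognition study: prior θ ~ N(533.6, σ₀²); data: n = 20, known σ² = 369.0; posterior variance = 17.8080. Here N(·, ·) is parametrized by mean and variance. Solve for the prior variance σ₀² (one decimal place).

For the Normal–Normal model with known σ², precisions add: τ_n = τ₀ + n/σ².
So 1/σ₀² = 1/17.8080 − 20/369.0 = 0.056155 − 0.054201 = 0.001954.
Hence σ₀² = 1/0.001954 ≈ 511.8.

σ₀² = 511.8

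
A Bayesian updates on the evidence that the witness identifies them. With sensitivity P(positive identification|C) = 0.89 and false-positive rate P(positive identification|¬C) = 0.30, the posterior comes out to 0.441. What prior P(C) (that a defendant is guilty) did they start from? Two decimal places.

Bayes' rule in odds form gives O(C|E) = O(C)·[P(E|C)/P(E|¬C)], hence O(C) = O(C|E)/LR.
Posterior odds = 0.441/(1−0.441) = 0.7889. LR = 0.89/0.30 = 2.9667.
Prior odds = 0.7889/2.9667 = 0.2659, so P(C) = 0.2659/(1+0.2659) ≈ 0.21.

P(C) = 0.21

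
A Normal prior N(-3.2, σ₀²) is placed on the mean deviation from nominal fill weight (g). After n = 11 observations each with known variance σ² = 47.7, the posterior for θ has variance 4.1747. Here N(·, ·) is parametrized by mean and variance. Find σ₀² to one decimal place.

For the Normal–Normal model with known σ², precisions add: τ_n = τ₀ + n/σ².
So 1/σ₀² = 1/4.1747 − 11/47.7 = 0.239538 − 0.230608 = 0.008930.
Hence σ₀² = 1/0.008930 ≈ 112.0.

σ₀² = 112.0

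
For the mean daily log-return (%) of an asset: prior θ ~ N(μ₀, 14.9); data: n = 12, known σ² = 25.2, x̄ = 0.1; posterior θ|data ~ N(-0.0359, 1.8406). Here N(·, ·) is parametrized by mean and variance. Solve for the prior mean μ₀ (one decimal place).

The posterior mean is a precision-weighted average: μ_n = (τ₀μ₀ + τ_data·x̄)/(τ₀+τ_data), with τ₀=1/σ₀² and τ_data=n/σ².
Here τ₀ = 1/14.9 = 0.067114 and τ_data = 12/25.2 = 0.476190, so τ_n = 0.543304.
Rearranging for μ₀: μ₀ = (μ_n·τ_n − τ_data·x̄)/τ₀ = (-0.0359·0.543304 − 0.476190·0.1) / 0.067114 = -0.067124/0.067114 ≈ -1.0.

μ₀ = -1.0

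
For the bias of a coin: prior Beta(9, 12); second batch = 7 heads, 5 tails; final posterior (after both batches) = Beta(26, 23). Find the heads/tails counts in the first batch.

Because Beta–binomial updating is additive in the counts, the combined data contributed (α_post−α_prior, β_post−β_prior) successes and failures.
Total across both batches: 26−9=17 heads, 23−12=11 tails.
Subtract the second batch: 17−7=10 heads and 11−5=6 tails.

10 heads and 6 tails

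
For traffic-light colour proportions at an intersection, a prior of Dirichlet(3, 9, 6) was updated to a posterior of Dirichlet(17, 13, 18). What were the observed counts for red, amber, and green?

For a Dirichlet(α) prior with multinomial counts c, the posterior is Dirichlet(α + c) componentwise.
Counts are posterior − prior componentwise: 17−3=14, 13−9=4, 18−6=12.

counts (14, 4, 12)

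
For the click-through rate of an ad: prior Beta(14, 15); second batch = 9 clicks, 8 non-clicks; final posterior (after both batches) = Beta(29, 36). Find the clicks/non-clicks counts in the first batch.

6 clicks and 13 non-clicks

Because Beta–binomial updating is additive in the counts, the combined data contributed (α_post−α_prior, β_post−β_prior) successes and failures.
Total across both batches: 29−14=15 clicks, 36−15=21 non-clicks.
Subtract the second batch: 15−9=6 clicks and 21−8=13 non-clicks.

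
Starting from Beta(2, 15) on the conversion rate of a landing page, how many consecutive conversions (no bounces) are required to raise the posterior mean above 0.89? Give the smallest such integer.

After k conversions and 0 bounces the posterior is Beta(2+k, 15), with mean (2+k)/(2+15+k).
Set (2+k)/(17+k) > 0.89 and solve: k > (0.89·17 − 2)/(1 − 0.89) = 119.364.
The smallest integer exceeding 119.364 is 120, and checking k=120: (122)/(137) = 0.8905 > 0.89.

k = 120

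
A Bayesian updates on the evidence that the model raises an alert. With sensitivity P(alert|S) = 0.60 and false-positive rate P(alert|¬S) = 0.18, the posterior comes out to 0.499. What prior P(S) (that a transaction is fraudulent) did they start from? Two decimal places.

Bayes' rule in odds form gives O(S|E) = O(S)·[P(E|S)/P(E|¬S)], hence O(S) = O(S|E)/LR.
Posterior odds = 0.499/(1−0.499) = 0.9960. LR = 0.60/0.18 = 3.3333.
Prior odds = 0.9960/3.3333 = 0.2988, so P(S) = 0.2988/(1+0.2988) ≈ 0.23.

P(S) = 0.23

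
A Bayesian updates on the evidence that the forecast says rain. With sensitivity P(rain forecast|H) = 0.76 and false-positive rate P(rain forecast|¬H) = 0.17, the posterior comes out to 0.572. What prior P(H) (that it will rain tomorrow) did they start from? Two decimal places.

In odds form, posterior odds = prior odds × likelihood ratio, so prior odds = posterior odds ÷ LR.
Posterior odds = 0.572/(1−0.572) = 1.3364. LR = 0.76/0.17 = 4.4706.
Prior odds = 1.3364/4.4706 = 0.2989, so P(H) = 0.2989/(1+0.2989) ≈ 0.23.

P(H) = 0.23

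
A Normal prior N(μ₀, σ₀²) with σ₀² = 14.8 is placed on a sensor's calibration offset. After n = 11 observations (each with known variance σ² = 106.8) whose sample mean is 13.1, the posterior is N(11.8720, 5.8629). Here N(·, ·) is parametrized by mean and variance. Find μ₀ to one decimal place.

μ₀ = 10.0

The posterior mean is a precision-weighted average: μ_n = (τ₀μ₀ + τ_data·x̄)/(τ₀+τ_data), with τ₀=1/σ₀² and τ_data=n/σ².
Here τ₀ = 1/14.8 = 0.067568 and τ_data = 11/106.8 = 0.102996, so τ_n = 0.170564.
Rearranging for μ₀: μ₀ = (μ_n·τ_n − τ_data·x̄)/τ₀ = (11.8720·0.170564 − 0.102996·13.1) / 0.067568 = 0.675688/0.067568 ≈ 10.0.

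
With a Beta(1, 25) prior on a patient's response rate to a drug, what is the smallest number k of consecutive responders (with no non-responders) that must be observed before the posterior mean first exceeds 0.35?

k = 13

After k responders and 0 non-responders the posterior is Beta(1+k, 25), with mean (1+k)/(1+25+k).
Set (1+k)/(26+k) > 0.35 and solve: k > (0.35·26 − 1)/(1 − 0.35) = 12.462.
The smallest integer exceeding 12.462 is 13, and checking k=13: (14)/(39) = 0.3590 > 0.35.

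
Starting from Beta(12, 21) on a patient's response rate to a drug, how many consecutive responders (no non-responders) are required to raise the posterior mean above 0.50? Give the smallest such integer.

k = 10

After k responders and 0 non-responders the posterior is Beta(12+k, 21), with mean (12+k)/(12+21+k).
Set (12+k)/(33+k) > 0.50 and solve: k > (0.50·33 − 12)/(1 − 0.50) = 9.000.
The smallest integer exceeding 9.000 is 10.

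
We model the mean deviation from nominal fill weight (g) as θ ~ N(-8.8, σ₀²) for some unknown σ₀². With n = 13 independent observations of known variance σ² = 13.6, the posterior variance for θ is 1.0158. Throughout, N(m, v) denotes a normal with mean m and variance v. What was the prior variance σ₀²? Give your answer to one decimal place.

σ₀² = 35.0

Posterior precision equals prior precision plus data precision: 1/σ_n² = 1/σ₀² + n/σ².
So 1/σ₀² = 1/1.0158 − 13/13.6 = 0.984446 − 0.955882 = 0.028564.
Hence σ₀² = 1/0.028564 ≈ 35.0.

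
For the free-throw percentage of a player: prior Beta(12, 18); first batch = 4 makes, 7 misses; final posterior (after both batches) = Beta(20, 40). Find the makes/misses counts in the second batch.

4 makes and 15 misses

Because Beta–binomial updating is additive in the counts, the combined data contributed (α_post−α_prior, β_post−β_prior) successes and failures.
Total across both batches: 20−12=8 makes, 40−18=22 misses.
Subtract the first batch: 8−4=4 makes and 22−7=15 misses.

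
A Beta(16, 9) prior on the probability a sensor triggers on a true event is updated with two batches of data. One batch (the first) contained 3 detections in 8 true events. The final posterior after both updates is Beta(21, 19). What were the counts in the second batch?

Sequential conjugate updates are equivalent to a single update on the pooled data, so total successes = posterior α − prior α and total failures = posterior β − prior β.
Total across both batches: 21−16=5 detections, 19−9=10 misses.
Subtract the first batch: 5−3=2 detections and 10−5=5 misses.

2 detections and 5 misses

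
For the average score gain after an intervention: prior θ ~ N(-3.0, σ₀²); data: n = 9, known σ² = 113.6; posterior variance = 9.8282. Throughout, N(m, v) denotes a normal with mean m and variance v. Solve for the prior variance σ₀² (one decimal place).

Posterior precision equals prior precision plus data precision: 1/σ_n² = 1/σ₀² + n/σ².
So 1/σ₀² = 1/9.8282 − 9/113.6 = 0.101748 − 0.079225 = 0.022523.
Hence σ₀² = 1/0.022523 ≈ 44.4.

σ₀² = 44.4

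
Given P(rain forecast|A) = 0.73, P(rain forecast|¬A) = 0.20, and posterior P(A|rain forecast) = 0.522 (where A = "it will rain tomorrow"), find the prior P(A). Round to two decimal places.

P(A) = 0.23

Bayes' rule in odds form gives O(A|E) = O(A)·[P(E|A)/P(E|¬A)], hence O(A) = O(A|E)/LR.
Posterior odds = 0.522/(1−0.522) = 1.0921. LR = 0.73/0.20 = 3.6500.
Prior odds = 1.0921/3.6500 = 0.2992, so P(A) = 0.2992/(1+0.2992) ≈ 0.23.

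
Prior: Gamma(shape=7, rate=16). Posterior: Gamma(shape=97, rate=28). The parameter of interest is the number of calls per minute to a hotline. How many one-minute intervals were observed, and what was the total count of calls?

A Gamma(α, β) prior (rate parametrization) on a Poisson rate with n observations summing to S gives posterior Gamma(α+S, β+n).
Matching: Σxᵢ = 97 − 7 = 90 and n = 28 − 16 = 12.

n = 12 one-minute intervals with total 90 calls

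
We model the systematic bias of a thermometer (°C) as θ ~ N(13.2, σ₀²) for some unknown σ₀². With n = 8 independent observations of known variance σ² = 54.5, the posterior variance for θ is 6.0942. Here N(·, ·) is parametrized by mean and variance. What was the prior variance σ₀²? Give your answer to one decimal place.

For the Normal–Normal model with known σ², precisions add: τ_n = τ₀ + n/σ².
So 1/σ₀² = 1/6.0942 − 8/54.5 = 0.164090 − 0.146789 = 0.017301.
Hence σ₀² = 1/0.017301 ≈ 57.8.

σ₀² = 57.8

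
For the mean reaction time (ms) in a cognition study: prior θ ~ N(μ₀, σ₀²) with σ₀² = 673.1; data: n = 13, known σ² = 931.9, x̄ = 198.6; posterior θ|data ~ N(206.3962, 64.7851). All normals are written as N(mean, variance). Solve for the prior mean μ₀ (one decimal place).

μ₀ = 279.6

The posterior mean is a precision-weighted average: μ_n = (τ₀μ₀ + τ_data·x̄)/(τ₀+τ_data), with τ₀=1/σ₀² and τ_data=n/σ².
Here τ₀ = 1/673.1 = 0.001486 and τ_data = 13/931.9 = 0.013950, so τ_n = 0.015436.
Rearranging for μ₀: μ₀ = (μ_n·τ_n − τ_data·x̄)/τ₀ = (206.3962·0.015436 − 0.013950·198.6) / 0.001486 = 0.415462/0.001486 ≈ 279.6.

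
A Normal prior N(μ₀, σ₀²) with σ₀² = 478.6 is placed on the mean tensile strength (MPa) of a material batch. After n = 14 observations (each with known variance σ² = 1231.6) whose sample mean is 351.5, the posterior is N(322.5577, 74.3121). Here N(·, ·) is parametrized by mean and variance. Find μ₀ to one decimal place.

With known observation variance, the Normal–Normal posterior has precision τ_n = τ₀ + n/σ² and mean μ_n = (τ₀μ₀ + (n/σ²)x̄)/τ_n.
Here τ₀ = 1/478.6 = 0.002089 and τ_data = 14/1231.6 = 0.011367, so τ_n = 0.013456.
Rearranging for μ₀: μ₀ = (μ_n·τ_n − τ_data·x̄)/τ₀ = (322.5577·0.013456 − 0.011367·351.5) / 0.002089 = 0.344836/0.002089 ≈ 165.1.

μ₀ = 165.1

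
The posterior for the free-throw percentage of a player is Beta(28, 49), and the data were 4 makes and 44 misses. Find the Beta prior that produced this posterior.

Beta(24, 5)

Beta is conjugate to the binomial likelihood: posterior = Beta(a+s, b+f).
So a = 28 − 4 = 24 and b = 49 − 44 = 5.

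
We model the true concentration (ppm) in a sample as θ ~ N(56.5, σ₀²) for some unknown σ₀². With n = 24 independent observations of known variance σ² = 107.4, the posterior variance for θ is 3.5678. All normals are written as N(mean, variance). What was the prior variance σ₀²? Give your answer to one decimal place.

Posterior precision equals prior precision plus data precision: 1/σ_n² = 1/σ₀² + n/σ².
So 1/σ₀² = 1/3.5678 − 24/107.4 = 0.280285 − 0.223464 = 0.056821.
Hence σ₀² = 1/0.056821 ≈ 17.6.

σ₀² = 17.6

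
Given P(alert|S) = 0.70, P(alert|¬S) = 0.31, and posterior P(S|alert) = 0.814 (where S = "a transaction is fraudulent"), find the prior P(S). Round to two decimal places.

P(S) = 0.66

In odds form, posterior odds = prior odds × likelihood ratio, so prior odds = posterior odds ÷ LR.
Posterior odds = 0.814/(1−0.814) = 4.3763. LR = 0.70/0.31 = 2.2581.
Prior odds = 4.3763/2.2581 = 1.9380, so P(S) = 1.9380/(1+1.9380) ≈ 0.66.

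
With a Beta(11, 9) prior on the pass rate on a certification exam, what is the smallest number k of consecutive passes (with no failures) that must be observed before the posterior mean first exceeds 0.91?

k = 81

After k passes and 0 failures the posterior is Beta(11+k, 9), with mean (11+k)/(11+9+k).
Set (11+k)/(20+k) > 0.91 and solve: k > (0.91·20 − 11)/(1 − 0.91) = 80.000.
The smallest integer exceeding 80.000 is 81.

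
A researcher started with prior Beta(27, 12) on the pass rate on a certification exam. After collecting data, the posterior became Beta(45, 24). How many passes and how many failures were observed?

18 passes and 12 failures

A Beta(α, β) prior with s successes and f failures in binomial data gives a Beta(α+s, β+f) posterior.
Match parameters: s=45−27=18, f=24−12=12.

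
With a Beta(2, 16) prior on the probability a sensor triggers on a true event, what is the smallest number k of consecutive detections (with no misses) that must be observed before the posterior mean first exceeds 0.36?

k = 8

After k detections and 0 misses the posterior is Beta(2+k, 16), with mean (2+k)/(2+16+k).
Set (2+k)/(18+k) > 0.36 and solve: k > (0.36·18 − 2)/(1 − 0.36) = 7.000.
The smallest integer exceeding 7.000 is 8.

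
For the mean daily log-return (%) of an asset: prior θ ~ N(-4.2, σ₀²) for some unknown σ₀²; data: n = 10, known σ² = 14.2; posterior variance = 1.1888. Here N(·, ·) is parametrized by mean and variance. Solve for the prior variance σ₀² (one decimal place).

For the Normal–Normal model with known σ², precisions add: τ_n = τ₀ + n/σ².
So 1/σ₀² = 1/1.1888 − 10/14.2 = 0.841184 − 0.704225 = 0.136959.
Hence σ₀² = 1/0.136959 ≈ 7.3.

σ₀² = 7.3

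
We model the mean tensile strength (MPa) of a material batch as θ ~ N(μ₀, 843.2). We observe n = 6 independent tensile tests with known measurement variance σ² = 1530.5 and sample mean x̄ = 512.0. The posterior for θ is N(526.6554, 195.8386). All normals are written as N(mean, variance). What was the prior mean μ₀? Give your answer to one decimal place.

μ₀ = 575.1

With known observation variance, the Normal–Normal posterior has precision τ_n = τ₀ + n/σ² and mean μ_n = (τ₀μ₀ + (n/σ²)x̄)/τ_n.
Here τ₀ = 1/843.2 = 0.001186 and τ_data = 6/1530.5 = 0.003920, so τ_n = 0.005106.
Rearranging for μ₀: μ₀ = (μ_n·τ_n − τ_data·x̄)/τ₀ = (526.6554·0.005106 − 0.003920·512.0) / 0.001186 = 0.682062/0.001186 ≈ 575.1.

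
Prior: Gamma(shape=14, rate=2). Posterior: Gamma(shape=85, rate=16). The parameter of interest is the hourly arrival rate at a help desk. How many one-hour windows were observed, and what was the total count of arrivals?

A Gamma(α, β) prior (rate parametrization) on a Poisson rate with n observations summing to S gives posterior Gamma(α+S, β+n).
Matching: Σxᵢ = 85 − 14 = 71 and n = 16 − 2 = 14.

n = 14 one-hour windows with total 71 arrivals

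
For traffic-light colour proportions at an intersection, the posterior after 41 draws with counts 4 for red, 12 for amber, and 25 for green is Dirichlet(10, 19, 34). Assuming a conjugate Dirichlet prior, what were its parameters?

Dirichlet(6, 7, 9)

For a Dirichlet(α) prior with multinomial counts c, the posterior is Dirichlet(α + c) componentwise.
Subtract each count from the matching posterior parameter: 10−4=6, 19−12=7, 34−25=9.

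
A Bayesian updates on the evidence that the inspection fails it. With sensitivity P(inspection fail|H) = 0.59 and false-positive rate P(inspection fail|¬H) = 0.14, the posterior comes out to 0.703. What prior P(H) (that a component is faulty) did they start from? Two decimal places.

P(H) = 0.36

In odds form, posterior odds = prior odds × likelihood ratio, so prior odds = posterior odds ÷ LR.
Posterior odds = 0.703/(1−0.703) = 2.3670. LR = 0.59/0.14 = 4.2143.
Prior odds = 2.3670/4.2143 = 0.5617, so P(H) = 0.5617/(1+0.5617) ≈ 0.36.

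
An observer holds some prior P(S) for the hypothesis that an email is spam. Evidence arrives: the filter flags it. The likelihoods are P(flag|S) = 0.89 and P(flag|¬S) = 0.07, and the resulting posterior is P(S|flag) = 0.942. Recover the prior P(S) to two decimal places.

P(S) = 0.56

In odds form, posterior odds = prior odds × likelihood ratio, so prior odds = posterior odds ÷ LR.
Posterior odds = 0.942/(1−0.942) = 16.2414. LR = 0.89/0.07 = 12.7143.
Prior odds = 16.2414/12.7143 = 1.2774, so P(S) = 1.2774/(1+1.2774) ≈ 0.56.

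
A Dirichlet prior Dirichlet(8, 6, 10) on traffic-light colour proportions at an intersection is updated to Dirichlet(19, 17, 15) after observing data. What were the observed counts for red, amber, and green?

For a Dirichlet(α) prior with multinomial counts c, the posterior is Dirichlet(α + c) componentwise.
Counts are posterior − prior componentwise: 19−8=11, 17−6=11, 15−10=5.

counts (11, 11, 5)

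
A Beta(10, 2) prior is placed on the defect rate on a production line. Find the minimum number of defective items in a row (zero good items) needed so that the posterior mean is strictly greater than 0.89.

k = 7

After k defective items and 0 good items the posterior is Beta(10+k, 2), with mean (10+k)/(10+2+k).
Set (10+k)/(12+k) > 0.89 and solve: k > (0.89·12 − 10)/(1 − 0.89) = 6.182.
The smallest integer exceeding 6.182 is 7.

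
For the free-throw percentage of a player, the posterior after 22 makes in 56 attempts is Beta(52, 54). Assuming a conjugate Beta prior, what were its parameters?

A Beta(α, β) prior with s successes and f failures in binomial data gives a Beta(α+s, β+f) posterior.
Subtract the data counts: 52−22=30, 54−34=20.

Beta(30, 20)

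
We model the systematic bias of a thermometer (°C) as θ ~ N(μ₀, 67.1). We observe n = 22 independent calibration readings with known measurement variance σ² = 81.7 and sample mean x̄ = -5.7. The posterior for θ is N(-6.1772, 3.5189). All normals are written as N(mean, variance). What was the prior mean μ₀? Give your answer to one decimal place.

The posterior mean is a precision-weighted average: μ_n = (τ₀μ₀ + τ_data·x̄)/(τ₀+τ_data), with τ₀=1/σ₀² and τ_data=n/σ².
Here τ₀ = 1/67.1 = 0.014903 and τ_data = 22/81.7 = 0.269278, so τ_n = 0.284181.
Rearranging for μ₀: μ₀ = (μ_n·τ_n − τ_data·x̄)/τ₀ = (-6.1772·0.284181 − 0.269278·-5.7) / 0.014903 = -0.220558/0.014903 ≈ -14.8.

μ₀ = -14.8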